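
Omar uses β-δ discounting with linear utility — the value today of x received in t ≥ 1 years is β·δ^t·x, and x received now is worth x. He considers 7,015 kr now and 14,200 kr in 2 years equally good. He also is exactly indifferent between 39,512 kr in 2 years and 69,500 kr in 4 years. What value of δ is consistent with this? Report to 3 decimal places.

The second indifference involves only future payoffs, so β cancels: β·δ^2·39512 = β·δ^4·69500, giving δ^2 = 39512/69500 = 0.56852, so δ = 0.75400.

δ ≈ 0.754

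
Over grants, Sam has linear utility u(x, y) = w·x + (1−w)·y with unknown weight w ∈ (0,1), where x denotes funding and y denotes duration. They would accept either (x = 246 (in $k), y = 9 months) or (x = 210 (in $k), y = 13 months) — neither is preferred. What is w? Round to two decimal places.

u(246,9) = u(210,13) means w·246 + (1−w)·9 = w·210 + (1−w)·13.
Collecting terms: w·36 = (1−w)·4.
So w/(1−w) = 4/36 = 0.1111, giving w = 4/(36+4) = 0.10.

w = 0.10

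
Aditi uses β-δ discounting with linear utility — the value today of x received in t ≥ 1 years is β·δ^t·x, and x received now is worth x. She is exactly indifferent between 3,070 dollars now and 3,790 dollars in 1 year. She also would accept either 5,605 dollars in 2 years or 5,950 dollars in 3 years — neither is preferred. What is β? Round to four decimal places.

Both payoffs in the second observation are in the future, so β drops out: δ^2·5605 = δ^3·5950 ⇒ δ = 5605/5950 = 0.94202.
The first indifference: 3070 = β·δ·3790, so β = 3070/(δ·3790) = 3070/(0.94202·3790) ≈ 0.8599.

β ≈ 0.8599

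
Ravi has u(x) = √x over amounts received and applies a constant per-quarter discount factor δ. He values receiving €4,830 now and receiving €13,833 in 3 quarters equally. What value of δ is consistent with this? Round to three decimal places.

δ ≈ 0.839

Indifference means u(4830) = δ^3 · u(13833), so δ^3 = u(4830)/u(13833).
With u(x) = √x: δ^3 = √4830/√13833 = √(4830/13833) = 0.59090.
So δ = 0.59090^(1/3) ≈ 0.839.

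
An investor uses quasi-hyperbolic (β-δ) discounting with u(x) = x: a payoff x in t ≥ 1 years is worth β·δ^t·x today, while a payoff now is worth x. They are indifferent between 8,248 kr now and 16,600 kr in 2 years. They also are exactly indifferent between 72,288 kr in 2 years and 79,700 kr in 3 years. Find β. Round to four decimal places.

β ≈ 0.6040

From the later pair, β·δ^2·72288 = β·δ^3·79700; dividing through, δ = 72288/79700 = 0.90700.
The first indifference: 8248 = β·δ^2·16600, so β = 8248/(δ^2·16600) = 8248/(0.82265·16600) ≈ 0.6040.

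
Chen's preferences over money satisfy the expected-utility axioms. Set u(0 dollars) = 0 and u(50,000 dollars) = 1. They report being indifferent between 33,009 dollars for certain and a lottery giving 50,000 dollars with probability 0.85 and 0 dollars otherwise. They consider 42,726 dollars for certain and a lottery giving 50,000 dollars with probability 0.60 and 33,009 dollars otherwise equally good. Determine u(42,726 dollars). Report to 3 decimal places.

The first gamble pins u(33,009 dollars): it must equal 0.85·1 + 0.15·0 = 0.85.
Then u(42,726 dollars) = 0.60·u(50,000 dollars) + 0.40·u(33,009 dollars) = 0.60·1.00 + 0.40·0.85 = 0.9400.

0.940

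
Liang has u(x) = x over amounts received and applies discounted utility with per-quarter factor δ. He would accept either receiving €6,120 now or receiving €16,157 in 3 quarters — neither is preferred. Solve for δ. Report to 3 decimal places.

δ ≈ 0.724

Indifference means u(6120) = δ^3 · u(16157), so δ^3 = u(6120)/u(16157).
With u(x) = x: δ^3 = 6120/16157 = 0.37878.
Hence δ = (0.37878)^(1/3) = 0.72354.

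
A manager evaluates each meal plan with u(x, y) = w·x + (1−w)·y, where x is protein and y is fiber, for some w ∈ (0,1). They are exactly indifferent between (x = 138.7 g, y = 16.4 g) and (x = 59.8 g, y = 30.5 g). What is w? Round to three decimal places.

Indifference: w·138.7 + (1−w)·16.4 = w·59.8 + (1−w)·30.5.
Collecting terms: w·78.9 = (1−w)·14.1.
Hence w = 14.1/(78.9+14.1) = 14.1/93 = 0.152.

w = 0.152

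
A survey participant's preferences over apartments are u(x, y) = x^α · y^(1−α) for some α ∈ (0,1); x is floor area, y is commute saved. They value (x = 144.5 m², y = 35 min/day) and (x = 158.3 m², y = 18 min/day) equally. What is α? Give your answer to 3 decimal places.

Indifference: 144.5^α · 35^(1−α) = 158.3^α · 18^(1−α).
Taking logs: α·ln 144.5 + (1−α)·ln 35 = α·ln 158.3 + (1−α)·ln 18, i.e. α·-0.091212 = (1−α)·-0.664976.
With A = -0.091212 and B = -0.664976: α·A = (1−α)·B, so α = B/(A+B) = -0.664976/-0.756188 ≈ 0.879.

α ≈ 0.879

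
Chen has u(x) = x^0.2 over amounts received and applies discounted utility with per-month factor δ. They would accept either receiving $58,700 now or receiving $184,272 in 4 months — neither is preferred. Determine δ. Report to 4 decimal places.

δ ≈ 0.9444

The payoff in 4 months is discounted by δ^4, so u(58700) = δ^4·u(184272) and δ^4 = u(58700)/u(184272).
With u(x) = x^0.2: δ^4 = 58700^0.2/184272^0.2 = (58700/184272)^0.2 = 0.79549.
So δ = 0.79549^(1/4) ≈ 0.9444.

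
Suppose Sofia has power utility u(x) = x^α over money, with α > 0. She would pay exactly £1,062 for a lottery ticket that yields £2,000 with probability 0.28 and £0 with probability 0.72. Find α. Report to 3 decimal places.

α ≈ 2.011

Since u(0) = 0, the lottery's EU is 0.28·2000^α.
Equating: 1062^α = 0.28·2000^α, i.e. 0.5310^α = 0.28.
Take logs: α = ln 0.28 / ln(1062/2000) ≈ 2.01103.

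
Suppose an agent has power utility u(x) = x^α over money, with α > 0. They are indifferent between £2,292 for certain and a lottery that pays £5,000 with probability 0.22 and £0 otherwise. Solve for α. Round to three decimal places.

The lottery's expected utility is 0.22·u(5000) + 0.78·u(0) = 0.22·5000^α (since u(0) = 0 for α > 0).
Equating: 2292^α = 0.22·5000^α, i.e. 0.4584^α = 0.22.
Taking logs: α·ln(2292/5000) = ln(0.22), so α = -1.514128 / -0.780013 ≈ 1.941.

α ≈ 1.941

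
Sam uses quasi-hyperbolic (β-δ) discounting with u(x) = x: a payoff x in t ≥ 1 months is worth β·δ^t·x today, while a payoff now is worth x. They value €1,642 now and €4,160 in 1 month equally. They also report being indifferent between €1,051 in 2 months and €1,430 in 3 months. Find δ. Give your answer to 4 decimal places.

δ ≈ 0.7350

Both payoffs in the second observation are in the future, so β drops out: δ^2·1051 = δ^3·1430 ⇒ δ = 1051/1430 = 0.73497.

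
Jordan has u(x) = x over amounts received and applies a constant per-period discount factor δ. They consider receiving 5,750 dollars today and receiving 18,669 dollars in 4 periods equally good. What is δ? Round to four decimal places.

Indifference means u(5750) = δ^4 · u(18669), so δ^4 = u(5750)/u(18669).
With u(x) = x: δ^4 = 5750/18669 = 0.30800.
Hence δ = (0.30800)^(1/4) = 0.744966.

δ ≈ 0.7450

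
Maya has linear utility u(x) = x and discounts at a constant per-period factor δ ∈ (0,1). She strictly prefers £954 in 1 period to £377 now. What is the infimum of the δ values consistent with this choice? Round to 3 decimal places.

δ > 0.395

Under u(x) = x this choice says 377 < δ·954.
Dividing through by 954 gives δ > 0.39518.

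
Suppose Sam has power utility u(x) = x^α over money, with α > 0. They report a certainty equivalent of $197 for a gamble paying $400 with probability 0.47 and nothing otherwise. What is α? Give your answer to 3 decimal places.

α ≈ 1.066

Since u(0) = 0, the lottery's EU is 0.47·400^α.
Setting u(197) equal to that: 197^α = 0.47·400^α ⇒ (197/400)^α = 0.47.
α = ln(0.47) / ln(197/400) = -0.755023/-0.708261 ≈ 1.066.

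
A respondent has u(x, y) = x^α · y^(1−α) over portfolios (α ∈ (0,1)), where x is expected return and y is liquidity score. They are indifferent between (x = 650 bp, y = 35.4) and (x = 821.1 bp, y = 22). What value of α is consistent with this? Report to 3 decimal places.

Set the two utilities equal: 650^α·35.4^(1−α) = 821.1^α·22^(1−α).
(650/821.1)^α = (22/35.4)^(1−α); take logs: α·ln(650/821.1) = (1−α)·ln(22/35.4), i.e. α·-0.233673 = (1−α)·-0.475669.
So α/(1−α) = (-0.475669)/(-0.233673) = 2.035618, and α = 2.035618/3.035618 ≈ 0.671.

α ≈ 0.671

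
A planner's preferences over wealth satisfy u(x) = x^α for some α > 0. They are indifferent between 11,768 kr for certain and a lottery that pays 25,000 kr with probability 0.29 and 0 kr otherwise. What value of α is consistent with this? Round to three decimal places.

The lottery's expected utility is 0.29·u(25000) + 0.71·u(0) = 0.29·25000^α (since u(0) = 0 for α > 0).
Equating: 11768^α = 0.29·25000^α, i.e. 0.4707^α = 0.29.
α = ln(0.29) / ln(11768/25000) = -1.237874/-0.753492 ≈ 1.643.

α ≈ 1.643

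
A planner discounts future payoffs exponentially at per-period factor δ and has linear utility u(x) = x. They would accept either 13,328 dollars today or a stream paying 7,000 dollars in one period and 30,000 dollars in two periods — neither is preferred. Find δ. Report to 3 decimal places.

Present value of the stream is 7000·δ + 30000·δ². Indifference gives 7000δ + 30000δ² = 13328.
Rearranged: 30000δ² + 7000δ − 13328 = 0.
The positive root is δ = [−7000 + √(7000² + 4·30000·13328)] / (2·30000) = (−7000 + 40600.000)/60000 ≈ 0.560.

δ ≈ 0.560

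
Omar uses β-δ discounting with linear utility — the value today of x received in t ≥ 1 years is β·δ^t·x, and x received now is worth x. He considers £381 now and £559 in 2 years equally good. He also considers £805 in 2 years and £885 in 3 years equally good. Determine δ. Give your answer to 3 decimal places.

Both payoffs in the second observation are in the future, so β drops out: δ^2·805 = δ^3·885 ⇒ δ = 805/885 = 0.90960.

δ ≈ 0.910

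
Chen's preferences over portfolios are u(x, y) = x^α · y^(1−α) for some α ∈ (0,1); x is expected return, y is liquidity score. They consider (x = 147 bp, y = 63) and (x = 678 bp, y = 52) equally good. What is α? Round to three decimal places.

α ≈ 0.112

Set the two utilities equal: 147^α·63^(1−α) = 678^α·52^(1−α).
Taking logs: α·ln 147 + (1−α)·ln 63 = α·ln 678 + (1−α)·ln 52, i.e. α·-1.528715 = (1−α)·-0.191891.
So α/(1−α) = (-0.191891)/(-1.528715) = 0.125524, and α = 0.125524/1.125524 ≈ 0.112.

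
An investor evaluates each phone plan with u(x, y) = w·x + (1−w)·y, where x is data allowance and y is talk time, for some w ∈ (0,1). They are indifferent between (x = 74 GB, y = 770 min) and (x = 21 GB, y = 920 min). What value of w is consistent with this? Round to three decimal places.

w = 0.739

Equating utilities: w·74 + (1−w)·770 = w·21 + (1−w)·920.
Rearranging, 53·w − 150·(1−w) = 0.
Hence w = 150/(53+150) = 150/203 = 0.739.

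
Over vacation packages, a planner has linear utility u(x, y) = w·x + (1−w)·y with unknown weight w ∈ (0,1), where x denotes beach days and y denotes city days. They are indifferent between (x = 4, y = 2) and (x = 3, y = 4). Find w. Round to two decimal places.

Indifference: w·4 + (1−w)·2 = w·3 + (1−w)·4.
w·(4−3) = (1−w)·(4−2), i.e. w·1 = (1−w)·2.
Hence w = 2/(1+2) = 2/3 = 0.67.

w = 0.67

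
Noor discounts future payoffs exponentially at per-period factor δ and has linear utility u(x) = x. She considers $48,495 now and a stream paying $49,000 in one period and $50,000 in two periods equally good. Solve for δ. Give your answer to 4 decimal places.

Equating present values: 48495 = 49000δ + 50000δ².
So 50000δ² + 49000δ − 48495 = 0.
δ = (−49000 + √(49000² + 4·50000·48495)) / (2·50000) = (−49000 + √12100000000.00) / 100000 ≈ 0.6100.

δ ≈ 0.6100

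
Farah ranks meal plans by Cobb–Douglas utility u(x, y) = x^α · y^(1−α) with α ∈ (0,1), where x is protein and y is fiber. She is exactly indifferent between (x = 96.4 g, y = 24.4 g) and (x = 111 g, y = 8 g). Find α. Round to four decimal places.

α ≈ 0.8877

The Cobb–Douglas utilities coincide, so 96.4^α·24.4^(1−α) = 111^α·8^(1−α).
(96.4/111)^α = (8/24.4)^(1−α); take logs: α·ln(96.4/111) = (1−α)·ln(8/24.4), i.e. α·-0.1410240 = (1−α)·-1.1151416.
Thus α·(-1.2561656) = -1.1151416, so α = -1.1151416/-1.2561656 ≈ 0.8877.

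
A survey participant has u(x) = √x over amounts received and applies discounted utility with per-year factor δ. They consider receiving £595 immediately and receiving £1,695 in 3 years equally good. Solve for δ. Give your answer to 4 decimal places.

Equating discounted utilities: u(595) = δ^3·u(1695) ⇒ δ^3 = u(595)/u(1695).
With u(x) = √x: δ^3 = √595/√1695 = √(595/1695) = 0.59248.
So δ = 0.59248^(1/3) ≈ 0.8399.

δ ≈ 0.8399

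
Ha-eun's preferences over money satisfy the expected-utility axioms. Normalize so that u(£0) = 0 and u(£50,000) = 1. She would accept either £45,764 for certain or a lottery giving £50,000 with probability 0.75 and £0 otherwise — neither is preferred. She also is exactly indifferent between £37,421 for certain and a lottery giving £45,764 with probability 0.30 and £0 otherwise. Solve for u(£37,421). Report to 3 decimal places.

0.225

From the first indifference, u(£45,764) = 0.75·u(£50,000) + 0.25·u(£0) = 0.75·1 + 0.25·0 = 0.75.
Chaining: u(£37,421) = 0.30·0.75 + 0.70·0.00 = 0.2250.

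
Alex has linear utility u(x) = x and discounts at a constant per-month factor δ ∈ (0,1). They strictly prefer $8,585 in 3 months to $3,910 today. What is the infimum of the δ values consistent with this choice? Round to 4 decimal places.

The preference means 3910 < δ^3·8585.
Hence δ^3 > 3910/8585 = 0.45545, and x ↦ x^(1/3) is increasing on (0,∞).
δ > 0.45545^(1/3) = 0.7694.

δ > 0.7694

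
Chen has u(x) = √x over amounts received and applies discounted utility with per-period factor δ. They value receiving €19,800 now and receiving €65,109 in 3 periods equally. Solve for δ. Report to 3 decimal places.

δ ≈ 0.820

The payoff in 3 periods is discounted by δ^3, so u(19800) = δ^3·u(65109) and δ^3 = u(19800)/u(65109).
With u(x) = √x: δ^3 = √19800/√65109 = √(19800/65109) = 0.55146.
So δ = 0.55146^(1/3) ≈ 0.820.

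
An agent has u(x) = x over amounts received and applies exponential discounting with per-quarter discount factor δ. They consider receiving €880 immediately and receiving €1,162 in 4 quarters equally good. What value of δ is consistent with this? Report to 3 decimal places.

Equating discounted utilities: u(880) = δ^4·u(1162) ⇒ δ^4 = u(880)/u(1162).
With u(x) = x: δ^4 = 880/1162 = 0.75731.
So δ = 0.75731^(1/4) ≈ 0.933.

δ ≈ 0.933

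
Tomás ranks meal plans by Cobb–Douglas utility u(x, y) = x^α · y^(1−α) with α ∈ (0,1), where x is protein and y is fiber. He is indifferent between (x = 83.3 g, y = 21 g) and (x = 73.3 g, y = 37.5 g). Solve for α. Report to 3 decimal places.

Set the two utilities equal: 83.3^α·21^(1−α) = 73.3^α·37.5^(1−α).
Rearrange to (83.3/73.3)^α = (37.5/21)^(1−α) and take logs: α·0.127888 = (1−α)·0.579818.
So α/(1−α) = (0.579818)/(0.127888) = 4.533795, and α = 4.533795/5.533795 ≈ 0.819.

α ≈ 0.819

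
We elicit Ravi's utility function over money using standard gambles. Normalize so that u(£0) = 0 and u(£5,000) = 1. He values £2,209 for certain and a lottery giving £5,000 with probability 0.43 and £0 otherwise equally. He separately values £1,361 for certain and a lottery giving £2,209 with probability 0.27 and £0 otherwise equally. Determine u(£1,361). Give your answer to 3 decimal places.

The first gamble pins u(£2,209): it must equal 0.43·1 + 0.57·0 = 0.43.
Chaining: u(£1,361) = 0.27·0.43 + 0.73·0.00 = 0.1161.

0.116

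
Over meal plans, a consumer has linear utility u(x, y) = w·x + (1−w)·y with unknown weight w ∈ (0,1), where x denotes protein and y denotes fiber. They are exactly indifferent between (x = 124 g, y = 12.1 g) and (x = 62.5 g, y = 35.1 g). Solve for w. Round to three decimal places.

w = 0.272

Indifference: w·124 + (1−w)·12.1 = w·62.5 + (1−w)·35.1.
w·(124−62.5) = (1−w)·(35.1−12.1), i.e. w·61.5 = (1−w)·23.
Hence w = 23/(61.5+23) = 23/84.5 = 0.272.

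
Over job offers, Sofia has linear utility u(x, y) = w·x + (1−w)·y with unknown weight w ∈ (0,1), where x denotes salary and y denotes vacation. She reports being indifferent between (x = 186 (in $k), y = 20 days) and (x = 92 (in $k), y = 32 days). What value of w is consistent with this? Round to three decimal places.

Equating utilities: w·186 + (1−w)·20 = w·92 + (1−w)·32.
w·(186−92) = (1−w)·(32−20), i.e. w·94 = (1−w)·12.
So w/(1−w) = 12/94 = 0.1277, giving w = 12/(94+12) = 0.113.

w = 0.113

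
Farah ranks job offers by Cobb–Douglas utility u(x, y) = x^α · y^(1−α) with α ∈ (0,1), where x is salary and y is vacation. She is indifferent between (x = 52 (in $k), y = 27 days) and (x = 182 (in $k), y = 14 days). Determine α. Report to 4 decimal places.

Set the two utilities equal: 52^α·27^(1−α) = 182^α·14^(1−α).
Rearrange to (52/182)^α = (14/27)^(1−α) and take logs: α·-1.2527630 = (1−α)·-0.6567795.
Thus α·(-1.9095425) = -0.6567795, so α = -0.6567795/-1.9095425 ≈ 0.3439.

α ≈ 0.3439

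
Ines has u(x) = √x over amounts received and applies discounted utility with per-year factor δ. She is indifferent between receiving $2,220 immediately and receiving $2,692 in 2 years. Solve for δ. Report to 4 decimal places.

The payoff in 2 years is discounted by δ^2, so u(2220) = δ^2·u(2692) and δ^2 = u(2220)/u(2692).
Since u(x) = √x, δ^2 = √(2220/2692) = 0.90811.
Taking the square root: δ = 0.90811^(1/2) ≈ 0.9529.

δ ≈ 0.9529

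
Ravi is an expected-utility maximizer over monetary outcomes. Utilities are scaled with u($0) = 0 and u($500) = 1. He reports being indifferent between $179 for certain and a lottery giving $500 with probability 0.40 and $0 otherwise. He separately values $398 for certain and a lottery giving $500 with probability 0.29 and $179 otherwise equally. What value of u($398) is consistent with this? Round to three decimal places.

The first gamble pins u($179): it must equal 0.40·1 + 0.60·0 = 0.40.
Chaining: u($398) = 0.29·1.00 + 0.71·0.40 = 0.5740.

0.574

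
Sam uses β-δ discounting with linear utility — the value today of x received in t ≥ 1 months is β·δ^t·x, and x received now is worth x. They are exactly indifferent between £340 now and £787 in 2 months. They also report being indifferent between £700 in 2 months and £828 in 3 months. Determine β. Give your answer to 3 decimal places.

β ≈ 0.604

From the later pair, β·δ^2·700 = β·δ^3·828; dividing through, δ = 700/828 = 0.84541.
The first indifference: 340 = β·δ^2·787, so β = 340/(δ^2·787) = 340/(0.71472·787) ≈ 0.604.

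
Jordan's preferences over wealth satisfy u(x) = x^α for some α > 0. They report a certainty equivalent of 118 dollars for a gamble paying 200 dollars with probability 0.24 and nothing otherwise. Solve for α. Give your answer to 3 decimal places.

Since u(0) = 0, the lottery's EU is 0.24·200^α.
Setting u(118) equal to that: 118^α = 0.24·200^α ⇒ (118/200)^α = 0.24.
Taking logs: α·ln(118/200) = ln(0.24), so α = -1.427116 / -0.527633 ≈ 2.705.

α ≈ 2.705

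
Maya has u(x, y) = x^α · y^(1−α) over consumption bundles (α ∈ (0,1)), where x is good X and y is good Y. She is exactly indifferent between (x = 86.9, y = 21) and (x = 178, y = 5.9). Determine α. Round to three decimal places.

α ≈ 0.639

Indifference: 86.9^α · 21^(1−α) = 178^α · 5.9^(1−α).
Rearrange to (86.9/178)^α = (5.9/21)^(1−α) and take logs: α·-0.717026 = (1−α)·-1.269570.
With A = -0.717026 and B = -1.269570: α·A = (1−α)·B, so α = B/(A+B) = -1.269570/-1.986596 ≈ 0.639.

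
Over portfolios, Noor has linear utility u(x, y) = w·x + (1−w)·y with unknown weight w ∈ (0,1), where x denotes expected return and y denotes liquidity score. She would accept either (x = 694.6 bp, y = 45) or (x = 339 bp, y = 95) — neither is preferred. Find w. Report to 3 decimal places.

w = 0.123

Equating utilities: w·694.6 + (1−w)·45 = w·339 + (1−w)·95.
w·(694.6−339) = (1−w)·(95−45), i.e. w·355.6 = (1−w)·50.
Hence w = 50/(355.6+50) = 50/405.6 = 0.123.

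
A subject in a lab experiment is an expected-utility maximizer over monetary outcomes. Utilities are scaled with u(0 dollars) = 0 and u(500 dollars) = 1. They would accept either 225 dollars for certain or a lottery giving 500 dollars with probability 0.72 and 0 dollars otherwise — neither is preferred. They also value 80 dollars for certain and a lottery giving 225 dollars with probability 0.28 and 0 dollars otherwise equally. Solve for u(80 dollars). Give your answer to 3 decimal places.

0.202

First, u(225 dollars) = 0.72·u(500 dollars) + 0.28·u(0 dollars) = 0.72.
Chaining: u(80 dollars) = 0.28·0.72 + 0.72·0.00 = 0.2016.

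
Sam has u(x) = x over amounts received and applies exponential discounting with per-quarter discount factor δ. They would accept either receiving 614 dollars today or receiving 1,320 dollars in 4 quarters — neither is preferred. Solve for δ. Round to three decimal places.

Equating discounted utilities: u(614) = δ^4·u(1320) ⇒ δ^4 = u(614)/u(1320).
With u(x) = x: δ^4 = 614/1320 = 0.46515.
Hence δ = (0.46515)^(1/4) = 0.82585.

δ ≈ 0.826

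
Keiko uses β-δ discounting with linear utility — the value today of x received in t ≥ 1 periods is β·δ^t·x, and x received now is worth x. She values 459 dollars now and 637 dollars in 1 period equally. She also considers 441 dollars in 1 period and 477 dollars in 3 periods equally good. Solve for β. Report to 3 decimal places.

From the later pair, β·δ^1·441 = β·δ^3·477; dividing through, δ^2 = 441/477 = 0.92453, so δ = 0.96152.
Now use the now-vs-future pair: 459 = β·δ·637 gives β = 459/(0.96152·637) ≈ 0.749.

β ≈ 0.749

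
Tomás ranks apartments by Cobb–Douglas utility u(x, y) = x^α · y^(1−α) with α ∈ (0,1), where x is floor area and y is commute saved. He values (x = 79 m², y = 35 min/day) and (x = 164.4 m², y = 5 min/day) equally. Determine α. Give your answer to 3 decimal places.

Set the two utilities equal: 79^α·35^(1−α) = 164.4^α·5^(1−α).
Rearrange to (79/164.4)^α = (5/35)^(1−α) and take logs: α·-0.732855 = (1−α)·-1.945910.
Thus α·(-2.678765) = -1.945910, so α = -1.945910/-2.678765 ≈ 0.726.

α ≈ 0.726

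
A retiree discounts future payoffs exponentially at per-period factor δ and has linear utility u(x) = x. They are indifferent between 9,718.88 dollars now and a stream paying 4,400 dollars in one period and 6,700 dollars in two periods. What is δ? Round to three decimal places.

The stream is worth 4400δ + 6700δ² today, so 4400δ + 6700δ² = 9718.88.
Rearranged: 6700δ² + 4400δ − 9718.88 = 0.
By the quadratic formula (taking the positive root), δ = (−4400 + √279825984.00) / 13400 ≈ 0.920.

δ ≈ 0.920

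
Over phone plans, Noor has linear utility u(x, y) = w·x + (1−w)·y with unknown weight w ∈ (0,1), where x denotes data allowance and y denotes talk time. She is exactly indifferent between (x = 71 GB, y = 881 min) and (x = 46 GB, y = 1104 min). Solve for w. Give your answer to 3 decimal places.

w = 0.899

Equating utilities: w·71 + (1−w)·881 = w·46 + (1−w)·1104.
w·(71−46) = (1−w)·(1104−881), i.e. w·25 = (1−w)·223.
So w/(1−w) = 223/25 = 8.9200, giving w = 223/(25+223) = 0.899.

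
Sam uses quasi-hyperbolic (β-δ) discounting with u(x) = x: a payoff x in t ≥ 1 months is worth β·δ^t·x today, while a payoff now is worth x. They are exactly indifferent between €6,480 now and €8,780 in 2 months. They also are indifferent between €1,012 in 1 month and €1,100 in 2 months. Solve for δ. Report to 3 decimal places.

δ ≈ 0.920

From the later pair, β·δ^1·1012 = β·δ^2·1100; dividing through, δ = 1012/1100 = 0.92000.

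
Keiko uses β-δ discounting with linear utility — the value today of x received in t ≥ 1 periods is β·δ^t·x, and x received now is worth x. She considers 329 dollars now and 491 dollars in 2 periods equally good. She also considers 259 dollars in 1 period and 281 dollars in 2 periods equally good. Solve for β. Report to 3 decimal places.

β ≈ 0.789

From the later pair, β·δ^1·259 = β·δ^2·281; dividing through, δ = 259/281 = 0.92171.
Substituting δ into 329 = β·δ^2·491: β = 329/(417.127) ≈ 0.789.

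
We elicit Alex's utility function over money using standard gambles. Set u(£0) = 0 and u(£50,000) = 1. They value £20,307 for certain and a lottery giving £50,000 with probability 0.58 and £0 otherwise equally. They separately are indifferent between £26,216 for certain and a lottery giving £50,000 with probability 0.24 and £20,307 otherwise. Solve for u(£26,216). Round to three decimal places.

0.681

The first gamble pins u(£20,307): it must equal 0.58·1 + 0.42·0 = 0.58.
Chaining: u(£26,216) = 0.24·1.00 + 0.76·0.58 = 0.6808.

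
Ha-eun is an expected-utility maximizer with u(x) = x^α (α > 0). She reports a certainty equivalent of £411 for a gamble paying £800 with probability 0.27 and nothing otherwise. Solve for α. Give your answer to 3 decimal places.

Since u(0) = 0, the lottery's EU is 0.27·800^α.
Equating: 411^α = 0.27·800^α, i.e. 0.5138^α = 0.27.
Taking logs: α·ln(411/800) = ln(0.27), so α = -1.309333 / -0.666019 ≈ 1.966.

α ≈ 1.966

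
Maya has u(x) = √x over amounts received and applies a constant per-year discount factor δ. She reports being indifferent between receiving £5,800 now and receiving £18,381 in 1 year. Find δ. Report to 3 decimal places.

δ ≈ 0.562

Equating discounted utilities: u(5800) = δ·u(18381) ⇒ δ = u(5800)/u(18381).
With u(x) = √x: δ = √5800/√18381 = √(5800/18381) = 0.56173.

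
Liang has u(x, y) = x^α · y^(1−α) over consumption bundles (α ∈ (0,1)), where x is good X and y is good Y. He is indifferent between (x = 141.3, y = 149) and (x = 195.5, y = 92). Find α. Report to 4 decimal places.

α ≈ 0.5976

The Cobb–Douglas utilities coincide, so 141.3^α·149^(1−α) = 195.5^α·92^(1−α).
Rearrange to (141.3/195.5)^α = (92/149)^(1−α) and take logs: α·-0.3246751 = (1−α)·-0.4821577.
So α/(1−α) = (-0.4821577)/(-0.3246751) = 1.4850467, and α = 1.4850467/2.4850467 ≈ 0.5976.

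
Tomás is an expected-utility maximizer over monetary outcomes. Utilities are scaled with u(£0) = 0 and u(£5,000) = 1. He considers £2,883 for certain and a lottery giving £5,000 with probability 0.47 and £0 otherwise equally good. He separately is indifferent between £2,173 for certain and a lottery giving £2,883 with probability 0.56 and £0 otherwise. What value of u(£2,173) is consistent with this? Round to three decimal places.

The first gamble pins u(£2,883): it must equal 0.47·1 + 0.53·0 = 0.47.
Chaining: u(£2,173) = 0.56·0.47 + 0.44·0.00 = 0.2632.

0.263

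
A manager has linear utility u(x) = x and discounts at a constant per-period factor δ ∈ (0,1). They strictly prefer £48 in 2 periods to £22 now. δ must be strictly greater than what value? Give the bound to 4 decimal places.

Under u(x) = x this choice says 22 < δ^2·48.
So δ^2 > 22/48 = 0.45833; taking the square root of both positive sides preserves the inequality.
δ > 0.45833^(1/2) = 0.6770.

δ > 0.6770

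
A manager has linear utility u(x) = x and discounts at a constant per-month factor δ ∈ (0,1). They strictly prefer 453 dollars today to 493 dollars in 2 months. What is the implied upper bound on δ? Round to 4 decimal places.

δ < 0.9586

Comparing present values: 453 > δ^2·493.
Dividing by 493: δ^2 < 0.91886. Both sides are positive, so the square root keeps the direction.
δ < (453/493)^(1/2) ≈ 0.9586.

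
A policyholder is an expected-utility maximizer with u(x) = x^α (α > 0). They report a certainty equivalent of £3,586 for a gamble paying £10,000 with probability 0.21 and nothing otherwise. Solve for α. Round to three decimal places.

α ≈ 1.522

Since u(0) = 0, the lottery's EU is 0.21·10000^α.
Indifference: 3586^α = 0.21·10000^α, so (3586/10000)^α = 0.21.
α = ln(0.21) / ln(3586/10000) = -1.560648/-1.025548 ≈ 1.522.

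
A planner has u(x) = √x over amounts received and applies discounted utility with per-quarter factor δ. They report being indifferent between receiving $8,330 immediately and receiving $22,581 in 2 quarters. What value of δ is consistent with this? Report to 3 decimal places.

The payoff in 2 quarters is discounted by δ^2, so u(8330) = δ^2·u(22581) and δ^2 = u(8330)/u(22581).
With u(x) = √x: δ^2 = √8330/√22581 = √(8330/22581) = 0.60737.
Hence δ = (0.60737)^(1/2) = 0.77934.

δ ≈ 0.779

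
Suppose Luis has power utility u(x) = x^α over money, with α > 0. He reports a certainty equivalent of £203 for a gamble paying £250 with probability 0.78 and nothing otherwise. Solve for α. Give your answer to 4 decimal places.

α ≈ 1.1931

The lottery's expected utility is 0.78·u(250) + 0.22·u(0) = 0.78·250^α (since u(0) = 0 for α > 0).
Equating: 203^α = 0.78·250^α, i.e. 0.8120^α = 0.78.
α = ln(0.78) / ln(203/250) = -0.2484614/-0.2082549 ≈ 1.1931.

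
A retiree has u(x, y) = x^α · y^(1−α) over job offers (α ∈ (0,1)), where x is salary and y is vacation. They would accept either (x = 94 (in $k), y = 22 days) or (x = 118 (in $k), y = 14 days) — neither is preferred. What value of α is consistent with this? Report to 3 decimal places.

Set the two utilities equal: 94^α·22^(1−α) = 118^α·14^(1−α).
(94/118)^α = (14/22)^(1−α); take logs: α·ln(94/118) = (1−α)·ln(14/22), i.e. α·-0.227390 = (1−α)·-0.451985.
So α/(1−α) = (-0.451985)/(-0.227390) = 1.987708, and α = 1.987708/2.987708 ≈ 0.665.

α ≈ 0.665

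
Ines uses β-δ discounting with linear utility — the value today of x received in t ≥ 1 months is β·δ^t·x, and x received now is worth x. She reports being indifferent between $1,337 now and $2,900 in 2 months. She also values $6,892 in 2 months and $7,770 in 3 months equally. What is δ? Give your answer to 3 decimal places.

Both payoffs in the second observation are in the future, so β drops out: δ^2·6892 = δ^3·7770 ⇒ δ = 6892/7770 = 0.88700.

δ ≈ 0.887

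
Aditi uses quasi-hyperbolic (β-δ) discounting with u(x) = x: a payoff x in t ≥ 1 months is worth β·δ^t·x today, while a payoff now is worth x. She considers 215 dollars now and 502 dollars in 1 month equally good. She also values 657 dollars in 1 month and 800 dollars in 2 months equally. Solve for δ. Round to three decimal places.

δ ≈ 0.821

Both payoffs in the second observation are in the future, so β drops out: δ^1·657 = δ^2·800 ⇒ δ = 657/800 = 0.82125.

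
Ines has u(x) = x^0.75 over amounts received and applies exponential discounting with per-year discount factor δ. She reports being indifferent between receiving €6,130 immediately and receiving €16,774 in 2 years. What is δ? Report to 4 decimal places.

δ ≈ 0.6856

Indifference means u(6130) = δ^2 · u(16774), so δ^2 = u(6130)/u(16774).
Since u(x) = x^0.75, δ^2 = (6130/16774)^0.75 = 0.36545^0.75 = 0.47002.
Taking the square root: δ = 0.47002^(1/2) ≈ 0.6856.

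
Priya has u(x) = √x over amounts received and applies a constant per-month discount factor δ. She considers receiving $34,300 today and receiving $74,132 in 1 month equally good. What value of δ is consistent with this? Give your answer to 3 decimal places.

δ ≈ 0.680

The payoff in 1 month is discounted by δ, so u(34300) = δ·u(74132) and δ = u(34300)/u(74132).
Since u(x) = √x, δ = √(34300/74132) = 0.68021.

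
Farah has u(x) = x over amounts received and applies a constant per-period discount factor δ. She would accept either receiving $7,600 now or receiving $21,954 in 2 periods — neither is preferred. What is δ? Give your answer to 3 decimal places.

Indifference means u(7600) = δ^2 · u(21954), so δ^2 = u(7600)/u(21954).
With u(x) = x: δ^2 = 7600/21954 = 0.34618.
Taking the square root: δ = 0.34618^(1/2) ≈ 0.588.

δ ≈ 0.588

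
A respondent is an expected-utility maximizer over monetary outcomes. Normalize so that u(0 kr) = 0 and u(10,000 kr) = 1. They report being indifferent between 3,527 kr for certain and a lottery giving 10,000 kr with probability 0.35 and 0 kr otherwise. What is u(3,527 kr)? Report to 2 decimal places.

By the standard-gamble method, u(3,527 kr) is just the indifference probability on the best outcome: 0.35.

0.35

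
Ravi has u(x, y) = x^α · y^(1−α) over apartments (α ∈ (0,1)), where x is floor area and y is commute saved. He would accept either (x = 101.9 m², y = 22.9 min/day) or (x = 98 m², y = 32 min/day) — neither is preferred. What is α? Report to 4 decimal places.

Set the two utilities equal: 101.9^α·22.9^(1−α) = 98^α·32^(1−α).
Rearrange to (101.9/98)^α = (32/22.9)^(1−α) and take logs: α·0.0390245 = (1−α)·0.3345990.
So α/(1−α) = (0.3345990)/(0.0390245) = 8.5740753, and α = 8.5740753/9.5740753 ≈ 0.8956.

α ≈ 0.8956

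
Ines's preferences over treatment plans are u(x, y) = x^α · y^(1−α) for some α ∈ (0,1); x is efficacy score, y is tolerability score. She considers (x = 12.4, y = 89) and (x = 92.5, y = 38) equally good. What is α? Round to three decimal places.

The Cobb–Douglas utilities coincide, so 12.4^α·89^(1−α) = 92.5^α·38^(1−α).
Taking logs: α·ln 12.4 + (1−α)·ln 89 = α·ln 92.5 + (1−α)·ln 38, i.e. α·-2.009512 = (1−α)·-0.851050.
Thus α·(-2.860562) = -0.851050, so α = -0.851050/-2.860562 ≈ 0.298.

α ≈ 0.298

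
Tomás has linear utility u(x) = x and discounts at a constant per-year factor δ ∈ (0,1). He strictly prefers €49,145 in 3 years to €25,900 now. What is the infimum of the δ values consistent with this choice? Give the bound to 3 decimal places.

δ > 0.808

Under u(x) = x this choice says 25900 < δ^3·49145.
So δ^3 > 25900/49145 = 0.52701; taking the cube root of both positive sides preserves the inequality.
δ > 0.52701^(1/3) = 0.808.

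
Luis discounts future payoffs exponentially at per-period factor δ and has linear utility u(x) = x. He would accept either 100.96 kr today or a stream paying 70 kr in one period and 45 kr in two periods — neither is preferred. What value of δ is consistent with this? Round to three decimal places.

The stream is worth 70δ + 45δ² today, so 70δ + 45δ² = 100.96.
Rearranged: 45δ² + 70δ − 100.96 = 0.
By the quadratic formula (taking the positive root), δ = (−70 + √23072.80) / 90 ≈ 0.910.

δ ≈ 0.910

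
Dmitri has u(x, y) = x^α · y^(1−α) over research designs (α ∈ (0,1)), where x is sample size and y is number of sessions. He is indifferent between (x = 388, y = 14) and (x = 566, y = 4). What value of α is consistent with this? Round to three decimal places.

The Cobb–Douglas utilities coincide, so 388^α·14^(1−α) = 566^α·4^(1−α).
Rearrange to (388/566)^α = (4/14)^(1−α) and take logs: α·-0.377589 = (1−α)·-1.252763.
Thus α·(-1.630352) = -1.252763, so α = -1.252763/-1.630352 ≈ 0.768.

α ≈ 0.768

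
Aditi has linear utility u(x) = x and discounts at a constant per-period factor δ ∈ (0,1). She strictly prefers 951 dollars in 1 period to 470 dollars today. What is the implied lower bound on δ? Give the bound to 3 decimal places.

δ > 0.494

Comparing present values: 470 < δ·951.
So δ > 470/951 = 0.49422.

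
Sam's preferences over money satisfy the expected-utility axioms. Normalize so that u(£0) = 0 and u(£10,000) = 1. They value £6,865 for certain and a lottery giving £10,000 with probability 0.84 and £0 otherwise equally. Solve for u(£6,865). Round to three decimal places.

The indifference gives u(£6,865) = 0.84·u(£10,000) + 0.16·u(£0) = 0.84·1 + 0.16·0 = 0.84.

0.840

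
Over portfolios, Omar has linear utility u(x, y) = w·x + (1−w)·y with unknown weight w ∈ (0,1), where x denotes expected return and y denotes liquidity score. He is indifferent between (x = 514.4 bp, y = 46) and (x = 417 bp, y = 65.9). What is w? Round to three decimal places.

u(514.4,46) = u(417,65.9) means w·514.4 + (1−w)·46 = w·417 + (1−w)·65.9.
w·(514.4−417) = (1−w)·(65.9−46), i.e. w·97.4 = (1−w)·19.9.
So w/(1−w) = 19.9/97.4 = 0.2043, giving w = 19.9/(97.4+19.9) = 0.170.

w = 0.170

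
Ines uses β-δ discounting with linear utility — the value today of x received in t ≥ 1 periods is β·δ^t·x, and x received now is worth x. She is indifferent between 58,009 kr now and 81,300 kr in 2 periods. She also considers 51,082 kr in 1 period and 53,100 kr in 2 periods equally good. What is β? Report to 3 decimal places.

From the later pair, β·δ^1·51082 = β·δ^2·53100; dividing through, δ = 51082/53100 = 0.96200.
Now use the now-vs-future pair: 58009 = β·δ^2·81300 gives β = 58009/(0.92544·81300) ≈ 0.771.

β ≈ 0.771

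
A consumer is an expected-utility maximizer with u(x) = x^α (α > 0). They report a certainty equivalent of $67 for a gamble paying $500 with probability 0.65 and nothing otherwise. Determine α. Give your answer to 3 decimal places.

The lottery's expected utility is 0.65·u(500) + 0.35·u(0) = 0.65·500^α (since u(0) = 0 for α > 0).
Indifference: 67^α = 0.65·500^α, so (67/500)^α = 0.65.
Taking logs: α·ln(67/500) = ln(0.65), so α = -0.430783 / -2.009915 ≈ 0.214.

α ≈ 0.214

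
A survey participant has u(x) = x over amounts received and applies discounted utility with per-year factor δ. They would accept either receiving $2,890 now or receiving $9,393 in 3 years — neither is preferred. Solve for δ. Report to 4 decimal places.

Equating discounted utilities: u(2890) = δ^3·u(9393) ⇒ δ^3 = u(2890)/u(9393).
With u(x) = x: δ^3 = 2890/9393 = 0.30768.
Taking the cube root: δ = 0.30768^(1/3) ≈ 0.6751.

δ ≈ 0.6751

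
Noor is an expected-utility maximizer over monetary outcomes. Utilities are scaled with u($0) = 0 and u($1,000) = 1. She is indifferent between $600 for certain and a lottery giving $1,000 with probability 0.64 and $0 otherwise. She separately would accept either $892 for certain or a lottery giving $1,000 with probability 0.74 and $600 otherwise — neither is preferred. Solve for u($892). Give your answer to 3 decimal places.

0.906

First, u($600) = 0.64·u($1,000) + 0.36·u($0) = 0.64.
The second indifference gives u($892) = 0.74·u($1,000) + 0.26·u($600) = 0.74·1.00 + 0.26·0.64 = 0.9064.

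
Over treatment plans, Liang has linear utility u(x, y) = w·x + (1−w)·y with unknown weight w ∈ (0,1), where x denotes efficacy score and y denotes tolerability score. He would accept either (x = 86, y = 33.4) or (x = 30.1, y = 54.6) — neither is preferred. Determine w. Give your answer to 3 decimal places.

w = 0.275

u(86,33.4) = u(30.1,54.6) means w·86 + (1−w)·33.4 = w·30.1 + (1−w)·54.6.
w·(86−30.1) = (1−w)·(54.6−33.4), i.e. w·55.9 = (1−w)·21.2.
The marginal rate of substitution is 21.2/55.9, so w = 21.2/(55.9+21.2) = 0.275.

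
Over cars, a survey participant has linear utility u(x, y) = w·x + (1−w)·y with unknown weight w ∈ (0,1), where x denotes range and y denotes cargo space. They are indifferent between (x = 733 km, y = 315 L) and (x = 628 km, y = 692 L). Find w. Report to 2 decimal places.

w = 0.78

Indifference: w·733 + (1−w)·315 = w·628 + (1−w)·692.
w·(733−628) = (1−w)·(692−315), i.e. w·105 = (1−w)·377.
So w/(1−w) = 377/105 = 3.5905, giving w = 377/(105+377) = 0.78.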